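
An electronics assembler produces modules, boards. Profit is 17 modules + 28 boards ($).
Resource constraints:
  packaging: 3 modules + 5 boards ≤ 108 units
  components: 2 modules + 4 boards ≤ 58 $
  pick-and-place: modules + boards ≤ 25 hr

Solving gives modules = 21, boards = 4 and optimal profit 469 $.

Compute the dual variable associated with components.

5.5

Check each constraint at x*: packaging 83/108 (slack 25); components 58/58 (tight); pick-and-place 25/25 (tight).
Since packaging is not tight, its dual is 0.
Dual feasibility on the basic columns requires 2·y_components + 1·y_pick-and-place = 17, 4·y_components + 1·y_pick-and-place = 28.
Solving: y_components = 5.5, y_pick-and-place = 6.
Shadow price of components = 5.5.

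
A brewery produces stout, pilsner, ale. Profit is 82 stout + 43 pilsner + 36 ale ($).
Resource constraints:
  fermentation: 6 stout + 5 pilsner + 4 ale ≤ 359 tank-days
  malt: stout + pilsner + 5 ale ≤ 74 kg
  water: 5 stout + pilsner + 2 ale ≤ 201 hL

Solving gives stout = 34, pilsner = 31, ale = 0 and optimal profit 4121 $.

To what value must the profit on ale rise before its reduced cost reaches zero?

Binding: fermentation and water. Non-binding: malt (9 unused).
Slack constraints have shadow price 0 (complementary slackness).
Dual feasibility on the basic columns requires 6·y_fermentation + 5·y_water = 82, 5·y_fermentation + 1·y_water = 43.
→ y_fermentation = 7 and y_water = 8.
ale enters the basis when its profit ≥ yᵀa₃ = 7·4 + 8·2 = 44.

44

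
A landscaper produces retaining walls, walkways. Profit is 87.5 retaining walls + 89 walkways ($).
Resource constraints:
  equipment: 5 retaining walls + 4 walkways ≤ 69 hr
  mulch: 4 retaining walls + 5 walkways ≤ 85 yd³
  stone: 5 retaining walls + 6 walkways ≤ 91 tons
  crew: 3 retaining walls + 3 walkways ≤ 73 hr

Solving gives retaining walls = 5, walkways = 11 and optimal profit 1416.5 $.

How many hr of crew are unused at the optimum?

crew used = 3·5 + 3·11 = 48; slack = 73 − 48 = 25.

25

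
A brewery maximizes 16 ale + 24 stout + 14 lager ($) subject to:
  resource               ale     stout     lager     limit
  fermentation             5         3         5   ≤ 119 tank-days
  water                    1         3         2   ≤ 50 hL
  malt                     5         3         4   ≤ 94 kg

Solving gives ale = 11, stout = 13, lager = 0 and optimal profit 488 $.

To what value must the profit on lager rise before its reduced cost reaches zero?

20

Check each constraint at x*: fermentation 94/119 (slack 25); water 50/50 (tight); malt 94/94 (tight).
By complementary slackness, y = 0 for the non-binding constraint.
The binding rows give the dual system: 1·y_water + 5·y_malt = 16 and 3·y_water + 3·y_malt = 24.
→ y_water = 6 and y_malt = 2.
lager enters the basis when its profit ≥ yᵀa₃ = 6·2 + 2·4 = 20.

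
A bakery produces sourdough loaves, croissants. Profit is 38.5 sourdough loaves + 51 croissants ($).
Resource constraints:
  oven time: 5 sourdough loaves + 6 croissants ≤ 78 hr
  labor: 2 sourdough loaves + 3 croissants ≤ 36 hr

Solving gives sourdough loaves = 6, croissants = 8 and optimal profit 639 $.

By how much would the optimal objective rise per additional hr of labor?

Check each constraint at x*: oven time 78/78 (tight); labor 36/36 (tight).
From A_Bᵀ y = c: 5·y_oven time + 2·y_labor = 38.5; 6·y_oven time + 3·y_labor = 51.
Solving: y_oven time = 4.5, y_labor = 8.
Shadow price of labor = 8.

8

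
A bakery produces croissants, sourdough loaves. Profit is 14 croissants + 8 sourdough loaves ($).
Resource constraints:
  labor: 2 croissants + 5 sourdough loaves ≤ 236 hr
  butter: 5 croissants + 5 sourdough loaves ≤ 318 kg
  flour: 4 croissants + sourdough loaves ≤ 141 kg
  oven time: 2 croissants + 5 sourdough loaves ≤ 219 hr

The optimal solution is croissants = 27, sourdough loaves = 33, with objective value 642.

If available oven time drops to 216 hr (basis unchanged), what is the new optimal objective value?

639

At the optimum: labor uses 219 of 236 (slack = 17); butter uses 300 of 318 (slack = 18); flour uses 141 of 141 (binding); oven time uses 219 of 219 (binding).
Slack constraints have shadow price 0 (complementary slackness).
From A_Bᵀ y = c: 4·y_flour + 2·y_oven time = 14; 1·y_flour + 5·y_oven time = 8.
Solving: y_flour = 3, y_oven time = 1.
Δz = y_oven time·Δb = 1 × (-3) = -3, so new z* = 642 − 3 = 639.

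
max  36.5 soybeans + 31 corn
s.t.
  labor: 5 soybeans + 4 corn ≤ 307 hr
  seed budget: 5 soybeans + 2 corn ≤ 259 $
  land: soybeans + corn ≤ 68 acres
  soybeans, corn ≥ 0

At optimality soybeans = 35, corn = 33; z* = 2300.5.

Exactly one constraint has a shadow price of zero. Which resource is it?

seed budget

labor: 307/307 (binding)
seed budget: 241/259 (slack 18)
land: 68/68 (binding)
By complementary slackness, a constraint with positive slack has shadow price 0 → seed budget.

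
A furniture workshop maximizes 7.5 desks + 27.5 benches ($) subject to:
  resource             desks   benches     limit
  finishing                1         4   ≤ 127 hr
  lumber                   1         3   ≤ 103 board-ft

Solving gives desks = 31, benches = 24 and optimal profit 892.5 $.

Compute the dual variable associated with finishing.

Check each constraint at x*: finishing 127/127 (tight); lumber 103/103 (tight).
From A_Bᵀ y = c: 1·y_finishing + 1·y_lumber = 7.5; 4·y_finishing + 3·y_lumber = 27.5.
This yields shadow prices y_finishing = 5, y_lumber = 2.5.
Shadow price of finishing = 5.

5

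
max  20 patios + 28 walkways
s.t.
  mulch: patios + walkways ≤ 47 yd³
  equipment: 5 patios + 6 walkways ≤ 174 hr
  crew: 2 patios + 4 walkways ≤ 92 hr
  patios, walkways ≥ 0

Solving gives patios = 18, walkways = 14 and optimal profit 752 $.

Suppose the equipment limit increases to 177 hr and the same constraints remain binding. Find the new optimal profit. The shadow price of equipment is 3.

761

Δb = 3, so new z* = 752 + (3)·(3) = 752 + 9 = 761.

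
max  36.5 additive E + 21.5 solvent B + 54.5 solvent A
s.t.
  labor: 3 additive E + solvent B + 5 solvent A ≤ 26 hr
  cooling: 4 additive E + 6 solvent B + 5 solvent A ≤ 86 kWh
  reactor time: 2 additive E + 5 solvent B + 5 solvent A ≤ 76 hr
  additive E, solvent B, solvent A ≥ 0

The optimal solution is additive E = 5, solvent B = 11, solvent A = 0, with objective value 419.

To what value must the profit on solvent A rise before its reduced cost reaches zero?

57.5

At the optimum: labor uses 26 of 26 (binding); cooling uses 86 of 86 (binding); reactor time uses 65 of 76 (slack = 11).
Since reactor time is not tight, its dual is 0.
From A_Bᵀ y = c: 3·y_labor + 4·y_cooling = 36.5; 1·y_labor + 6·y_cooling = 21.5.
This yields shadow prices y_labor = 9.5, y_cooling = 2.
solvent A enters the basis when its profit ≥ yᵀa₃ = 9.5·5 + 2·5 = 57.5.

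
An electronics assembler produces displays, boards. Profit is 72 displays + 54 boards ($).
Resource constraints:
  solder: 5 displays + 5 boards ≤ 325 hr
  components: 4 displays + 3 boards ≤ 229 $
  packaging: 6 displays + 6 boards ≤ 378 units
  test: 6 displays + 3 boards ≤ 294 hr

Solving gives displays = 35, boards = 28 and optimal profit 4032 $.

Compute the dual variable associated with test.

Binding: packaging and test. Non-binding: solder (10 unused), components (5 unused).
By complementary slackness, y = 0 for the non-binding constraints.
Dual feasibility on the basic columns requires 6·y_packaging + 6·y_test = 72, 6·y_packaging + 3·y_test = 54.
This yields shadow prices y_packaging = 6, y_test = 6.
Shadow price of test = 6.

6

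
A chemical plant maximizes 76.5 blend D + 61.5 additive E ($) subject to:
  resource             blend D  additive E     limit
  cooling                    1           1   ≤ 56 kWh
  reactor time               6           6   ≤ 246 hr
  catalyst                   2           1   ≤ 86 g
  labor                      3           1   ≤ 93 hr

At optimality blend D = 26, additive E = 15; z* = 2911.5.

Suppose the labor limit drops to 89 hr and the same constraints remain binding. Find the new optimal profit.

2881.5

Check each constraint at x*: cooling 41/56 (slack 15); reactor time 246/246 (tight); catalyst 67/86 (slack 19); labor 93/93 (tight).
Slack constraints have shadow price 0 (complementary slackness).
From A_Bᵀ y = c: 6·y_reactor time + 3·y_labor = 76.5; 6·y_reactor time + 1·y_labor = 61.5.
Solving: y_reactor time = 9, y_labor = 7.5.
Δz = y_labor·Δb = 7.5 × (-4) = -30, so new z* = 2911.5 − 30 = 2881.5.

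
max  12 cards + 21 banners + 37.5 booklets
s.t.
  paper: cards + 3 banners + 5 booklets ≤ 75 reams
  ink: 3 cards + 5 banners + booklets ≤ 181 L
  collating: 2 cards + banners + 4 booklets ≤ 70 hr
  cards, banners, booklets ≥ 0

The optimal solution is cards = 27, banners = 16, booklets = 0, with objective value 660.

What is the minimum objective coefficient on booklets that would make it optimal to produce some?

Check each constraint at x*: paper 75/75 (tight); ink 161/181 (slack 20); collating 70/70 (tight).
Slack constraints have shadow price 0 (complementary slackness).
From A_Bᵀ y = c: 1·y_paper + 2·y_collating = 12; 3·y_paper + 1·y_collating = 21.
This yields shadow prices y_paper = 6, y_collating = 3.
booklets enters the basis when its profit ≥ yᵀa₃ = 6·5 + 3·4 = 42.

42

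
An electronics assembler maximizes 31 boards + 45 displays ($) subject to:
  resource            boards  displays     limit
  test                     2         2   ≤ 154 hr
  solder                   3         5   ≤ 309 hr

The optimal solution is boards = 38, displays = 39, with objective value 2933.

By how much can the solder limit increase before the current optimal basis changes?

76

Binding constraints: test, solder. The basis is B = [[2,2],[3,5]] with det 4.
Per unit increase in solder, x* moves by d = (-0.5, 0.5).
The basis stays optimal until boards reaches 0; allowable increase = 76 hr.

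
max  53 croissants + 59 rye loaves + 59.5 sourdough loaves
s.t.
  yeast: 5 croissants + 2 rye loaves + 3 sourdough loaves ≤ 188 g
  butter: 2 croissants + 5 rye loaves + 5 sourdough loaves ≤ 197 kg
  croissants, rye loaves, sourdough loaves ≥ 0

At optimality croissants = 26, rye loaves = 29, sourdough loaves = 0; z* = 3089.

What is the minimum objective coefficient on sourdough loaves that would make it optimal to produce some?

66

Check each constraint at x*: yeast 188/188 (tight); butter 197/197 (tight).
Dual feasibility on the basic columns requires 5·y_yeast + 2·y_butter = 53, 2·y_yeast + 5·y_butter = 59.
This yields shadow prices y_yeast = 7, y_butter = 9.
sourdough loaves enters the basis when its profit ≥ yᵀa₃ = 7·3 + 9·5 = 66.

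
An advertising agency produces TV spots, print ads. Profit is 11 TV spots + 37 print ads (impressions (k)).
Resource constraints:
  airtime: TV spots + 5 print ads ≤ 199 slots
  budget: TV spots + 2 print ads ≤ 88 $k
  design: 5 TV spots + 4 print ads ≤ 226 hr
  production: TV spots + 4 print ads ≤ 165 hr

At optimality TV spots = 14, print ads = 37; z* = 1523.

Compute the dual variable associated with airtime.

Check each constraint at x*: airtime 199/199 (tight); budget 88/88 (tight); design 218/226 (slack 8); production 162/165 (slack 3).
By complementary slackness, y = 0 for the non-binding constraints.
The binding rows give the dual system: 1·y_airtime + 1·y_budget = 11 and 5·y_airtime + 2·y_budget = 37.
Solving: y_airtime = 5, y_budget = 6.
Shadow price of airtime = 5.

5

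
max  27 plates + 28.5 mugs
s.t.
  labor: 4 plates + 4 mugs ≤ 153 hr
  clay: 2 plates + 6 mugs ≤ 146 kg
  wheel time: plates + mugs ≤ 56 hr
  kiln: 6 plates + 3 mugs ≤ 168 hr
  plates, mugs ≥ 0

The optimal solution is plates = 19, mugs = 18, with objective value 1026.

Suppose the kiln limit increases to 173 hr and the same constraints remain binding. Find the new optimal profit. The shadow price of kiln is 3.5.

Δb = 5, so new z* = 1026 + (3.5)·(5) = 1026 + 17.5 = 1043.5.

1043.5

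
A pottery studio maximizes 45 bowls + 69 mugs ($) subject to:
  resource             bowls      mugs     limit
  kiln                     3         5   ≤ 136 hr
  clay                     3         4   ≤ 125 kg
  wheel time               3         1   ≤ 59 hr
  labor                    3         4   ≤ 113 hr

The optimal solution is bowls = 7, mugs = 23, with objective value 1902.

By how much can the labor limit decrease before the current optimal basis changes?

4.2

Binding constraints: kiln, labor. The basis is B = [[3,5],[3,4]] with det -3.
Per unit decrease in labor, x* moves by d = (-1.6667, 1).
The basis stays optimal until bowls reaches 0; allowable decrease = 4.2 hr.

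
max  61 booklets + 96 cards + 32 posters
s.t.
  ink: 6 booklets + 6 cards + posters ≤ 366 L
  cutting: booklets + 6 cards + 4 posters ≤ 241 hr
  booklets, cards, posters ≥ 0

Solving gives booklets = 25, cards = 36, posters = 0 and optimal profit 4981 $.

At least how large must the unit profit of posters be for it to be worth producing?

37

At the optimum: ink uses 366 of 366 (binding); cutting uses 241 of 241 (binding).
The binding rows give the dual system: 6·y_ink + 1·y_cutting = 61 and 6·y_ink + 6·y_cutting = 96.
→ y_ink = 9 and y_cutting = 7.
posters enters the basis when its profit ≥ yᵀa₃ = 9·1 + 7·4 = 37.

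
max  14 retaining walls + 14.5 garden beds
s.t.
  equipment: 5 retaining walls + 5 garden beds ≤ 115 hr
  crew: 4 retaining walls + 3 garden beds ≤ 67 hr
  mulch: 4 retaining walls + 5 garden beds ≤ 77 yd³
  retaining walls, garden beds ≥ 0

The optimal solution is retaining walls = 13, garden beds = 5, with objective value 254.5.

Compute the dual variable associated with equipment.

0

Binding: crew and mulch. Non-binding: equipment (25 unused).
Slack constraints have shadow price 0 (complementary slackness).
Dual feasibility on the basic columns requires 4·y_crew + 4·y_mulch = 14, 3·y_crew + 5·y_mulch = 14.5.
→ y_crew = 1.5 and y_mulch = 2.
Shadow price of equipment = 0.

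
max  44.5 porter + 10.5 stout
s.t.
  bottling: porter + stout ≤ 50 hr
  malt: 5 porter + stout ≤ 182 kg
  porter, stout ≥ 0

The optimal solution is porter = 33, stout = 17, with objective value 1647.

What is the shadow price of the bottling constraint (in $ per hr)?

2

Both bottling and malt are binding at x*.
The binding rows give the dual system: 1·y_bottling + 5·y_malt = 44.5 and 1·y_bottling + 1·y_malt = 10.5.
This yields shadow prices y_bottling = 2, y_malt = 8.5.
Shadow price of bottling = 2.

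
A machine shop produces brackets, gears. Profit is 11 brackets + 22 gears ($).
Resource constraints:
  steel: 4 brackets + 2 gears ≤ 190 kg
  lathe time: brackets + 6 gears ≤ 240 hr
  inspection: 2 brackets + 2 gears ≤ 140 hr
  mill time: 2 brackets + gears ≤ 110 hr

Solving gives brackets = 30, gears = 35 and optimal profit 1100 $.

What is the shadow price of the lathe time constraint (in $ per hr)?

3

At the optimum: steel uses 190 of 190 (binding); lathe time uses 240 of 240 (binding); inspection uses 130 of 140 (slack = 10); mill time uses 95 of 110 (slack = 15).
Slack constraints have shadow price 0 (complementary slackness).
From A_Bᵀ y = c: 4·y_steel + 1·y_lathe time = 11; 2·y_steel + 6·y_lathe time = 22.
→ y_steel = 2 and y_lathe time = 3.
Shadow price of lathe time = 3.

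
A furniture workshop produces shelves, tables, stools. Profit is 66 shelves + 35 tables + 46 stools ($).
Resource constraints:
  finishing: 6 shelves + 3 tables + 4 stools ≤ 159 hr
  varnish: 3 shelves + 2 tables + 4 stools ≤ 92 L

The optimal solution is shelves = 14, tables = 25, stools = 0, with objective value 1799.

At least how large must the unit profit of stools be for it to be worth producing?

52

Check each constraint at x*: finishing 159/159 (tight); varnish 92/92 (tight).
Dual feasibility on the basic columns requires 6·y_finishing + 3·y_varnish = 66, 3·y_finishing + 2·y_varnish = 35.
Solving: y_finishing = 9, y_varnish = 4.
stools enters the basis when its profit ≥ yᵀa₃ = 9·4 + 4·4 = 52.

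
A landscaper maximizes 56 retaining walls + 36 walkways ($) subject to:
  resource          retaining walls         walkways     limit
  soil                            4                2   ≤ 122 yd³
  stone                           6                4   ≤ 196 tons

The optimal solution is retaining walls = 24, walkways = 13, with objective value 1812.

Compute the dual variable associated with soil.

Check each constraint at x*: soil 122/122 (tight); stone 196/196 (tight).
The binding rows give the dual system: 4·y_soil + 6·y_stone = 56 and 2·y_soil + 4·y_stone = 36.
→ y_soil = 2 and y_stone = 8.
Shadow price of soil = 2.

2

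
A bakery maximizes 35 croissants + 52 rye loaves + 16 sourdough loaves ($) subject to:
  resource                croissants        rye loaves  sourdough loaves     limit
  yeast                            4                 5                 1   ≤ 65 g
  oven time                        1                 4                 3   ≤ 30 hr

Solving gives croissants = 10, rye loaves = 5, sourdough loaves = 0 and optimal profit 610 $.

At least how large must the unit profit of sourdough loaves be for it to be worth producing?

Check each constraint at x*: yeast 65/65 (tight); oven time 30/30 (tight).
From A_Bᵀ y = c: 4·y_yeast + 1·y_oven time = 35; 5·y_yeast + 4·y_oven time = 52.
Solving: y_yeast = 8, y_oven time = 3.
sourdough loaves enters the basis when its profit ≥ yᵀa₃ = 8·1 + 3·3 = 17.

17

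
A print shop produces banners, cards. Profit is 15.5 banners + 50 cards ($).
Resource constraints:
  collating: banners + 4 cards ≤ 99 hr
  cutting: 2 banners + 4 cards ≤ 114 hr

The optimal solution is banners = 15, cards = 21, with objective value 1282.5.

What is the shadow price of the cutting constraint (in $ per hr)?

3

Check each constraint at x*: collating 99/99 (tight); cutting 114/114 (tight).
The binding rows give the dual system: 1·y_collating + 2·y_cutting = 15.5 and 4·y_collating + 4·y_cutting = 50.
Solving: y_collating = 9.5, y_cutting = 3.
Shadow price of cutting = 3.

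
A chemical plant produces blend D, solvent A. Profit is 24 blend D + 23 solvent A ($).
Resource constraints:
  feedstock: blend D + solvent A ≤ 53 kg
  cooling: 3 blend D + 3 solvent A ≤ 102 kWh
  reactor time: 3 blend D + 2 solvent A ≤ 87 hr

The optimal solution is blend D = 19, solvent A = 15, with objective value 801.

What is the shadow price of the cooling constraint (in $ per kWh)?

At the optimum: feedstock uses 34 of 53 (slack = 19); cooling uses 102 of 102 (binding); reactor time uses 87 of 87 (binding).
Slack constraints have shadow price 0 (complementary slackness).
From A_Bᵀ y = c: 3·y_cooling + 3·y_reactor time = 24; 3·y_cooling + 2·y_reactor time = 23.
This yields shadow prices y_cooling = 7, y_reactor time = 1.
Shadow price of cooling = 7.

7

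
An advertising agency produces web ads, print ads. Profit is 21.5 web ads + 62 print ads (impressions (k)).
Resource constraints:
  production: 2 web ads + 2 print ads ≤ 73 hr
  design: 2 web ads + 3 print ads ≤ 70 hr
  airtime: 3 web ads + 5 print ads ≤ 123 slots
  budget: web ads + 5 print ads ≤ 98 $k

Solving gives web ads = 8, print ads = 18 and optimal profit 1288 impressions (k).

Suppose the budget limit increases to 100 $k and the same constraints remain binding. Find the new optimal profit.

Binding: design and budget. Non-binding: production (21 unused), airtime (9 unused).
Slack constraints have shadow price 0 (complementary slackness).
The binding rows give the dual system: 2·y_design + 1·y_budget = 21.5 and 3·y_design + 5·y_budget = 62.
→ y_design = 6.5 and y_budget = 8.5.
Δz = y_budget·Δb = 8.5 × (2) = 17, so new z* = 1288 + 17 = 1305.

1305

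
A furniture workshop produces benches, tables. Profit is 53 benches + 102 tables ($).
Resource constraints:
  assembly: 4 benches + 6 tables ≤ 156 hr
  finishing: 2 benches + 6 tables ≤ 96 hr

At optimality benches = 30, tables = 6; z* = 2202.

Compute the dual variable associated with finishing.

Both assembly and finishing are binding at x*.
From A_Bᵀ y = c: 4·y_assembly + 2·y_finishing = 53; 6·y_assembly + 6·y_finishing = 102.
This yields shadow prices y_assembly = 9.5, y_finishing = 7.5.
Shadow price of finishing = 7.5.

7.5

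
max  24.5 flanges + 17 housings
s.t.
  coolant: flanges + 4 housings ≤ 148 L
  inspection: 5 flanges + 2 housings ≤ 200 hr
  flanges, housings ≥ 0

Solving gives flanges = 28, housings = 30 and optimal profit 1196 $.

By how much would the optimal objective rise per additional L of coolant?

At the optimum: coolant uses 148 of 148 (binding); inspection uses 200 of 200 (binding).
The binding rows give the dual system: 1·y_coolant + 5·y_inspection = 24.5 and 4·y_coolant + 2·y_inspection = 17.
This yields shadow prices y_coolant = 2, y_inspection = 4.5.
Shadow price of coolant = 2.

2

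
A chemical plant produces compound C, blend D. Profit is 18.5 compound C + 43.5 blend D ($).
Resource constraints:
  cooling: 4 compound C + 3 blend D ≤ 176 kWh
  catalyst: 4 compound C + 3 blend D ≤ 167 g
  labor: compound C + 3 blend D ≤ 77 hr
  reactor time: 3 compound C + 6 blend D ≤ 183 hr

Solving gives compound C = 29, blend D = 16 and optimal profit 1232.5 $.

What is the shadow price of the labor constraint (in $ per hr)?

At the optimum: cooling uses 164 of 176 (slack = 12); catalyst uses 164 of 167 (slack = 3); labor uses 77 of 77 (binding); reactor time uses 183 of 183 (binding).
Slack constraints have shadow price 0 (complementary slackness).
The binding rows give the dual system: 1·y_labor + 3·y_reactor time = 18.5 and 3·y_labor + 6·y_reactor time = 43.5.
This yields shadow prices y_labor = 6.5, y_reactor time = 4.
Shadow price of labor = 6.5.

6.5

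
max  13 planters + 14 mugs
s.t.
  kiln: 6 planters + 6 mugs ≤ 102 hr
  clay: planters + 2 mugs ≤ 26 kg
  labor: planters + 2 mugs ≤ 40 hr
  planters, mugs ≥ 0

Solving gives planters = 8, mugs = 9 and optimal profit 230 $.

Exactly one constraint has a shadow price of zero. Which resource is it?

labor

kiln: 102/102 (binding)
clay: 26/26 (binding)
labor: 26/40 (slack 14)
By complementary slackness, a constraint with positive slack has shadow price 0 → labor.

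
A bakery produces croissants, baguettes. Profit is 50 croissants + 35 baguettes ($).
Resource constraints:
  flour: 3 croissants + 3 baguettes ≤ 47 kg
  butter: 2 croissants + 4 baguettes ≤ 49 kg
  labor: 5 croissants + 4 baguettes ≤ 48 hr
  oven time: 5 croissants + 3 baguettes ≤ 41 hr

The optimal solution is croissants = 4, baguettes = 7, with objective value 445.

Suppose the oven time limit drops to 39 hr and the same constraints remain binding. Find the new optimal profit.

435

At the optimum: flour uses 33 of 47 (slack = 14); butter uses 36 of 49 (slack = 13); labor uses 48 of 48 (binding); oven time uses 41 of 41 (binding).
Slack constraints have shadow price 0 (complementary slackness).
The binding rows give the dual system: 5·y_labor + 5·y_oven time = 50 and 4·y_labor + 3·y_oven time = 35.
This yields shadow prices y_labor = 5, y_oven time = 5.
Δz = y_oven time·Δb = 5 × (-2) = -10, so new z* = 445 − 10 = 435.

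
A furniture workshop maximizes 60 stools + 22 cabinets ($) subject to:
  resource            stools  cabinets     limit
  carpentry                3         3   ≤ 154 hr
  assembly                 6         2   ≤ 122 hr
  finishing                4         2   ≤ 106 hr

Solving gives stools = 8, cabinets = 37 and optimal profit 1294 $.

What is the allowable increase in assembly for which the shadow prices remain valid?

37

Binding constraints: assembly, finishing. The basis is B = [[6,2],[4,2]] with det 4.
Per unit increase in assembly, x* moves by d = (0.5, -1).
The basis stays optimal until cabinets reaches 0; allowable increase = 37 hr.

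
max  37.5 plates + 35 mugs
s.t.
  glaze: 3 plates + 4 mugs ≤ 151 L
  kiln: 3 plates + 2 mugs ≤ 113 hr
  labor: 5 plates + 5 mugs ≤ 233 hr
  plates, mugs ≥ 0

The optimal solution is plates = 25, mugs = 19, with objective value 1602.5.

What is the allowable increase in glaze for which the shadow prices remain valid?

15.6

Binding constraints: glaze, kiln. The basis is B = [[3,4],[3,2]] with det -6.
Per unit increase in glaze, x* moves by d = (-0.3333, 0.5).
The basis stays optimal until labor becomes binding; allowable increase = 15.6 L.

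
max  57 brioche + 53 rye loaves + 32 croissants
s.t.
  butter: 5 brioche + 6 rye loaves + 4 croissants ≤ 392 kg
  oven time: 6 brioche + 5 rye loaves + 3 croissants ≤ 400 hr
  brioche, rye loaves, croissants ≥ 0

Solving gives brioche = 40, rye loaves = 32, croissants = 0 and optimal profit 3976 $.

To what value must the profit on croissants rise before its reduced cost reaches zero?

At the optimum: butter uses 392 of 392 (binding); oven time uses 400 of 400 (binding).
From A_Bᵀ y = c: 5·y_butter + 6·y_oven time = 57; 6·y_butter + 5·y_oven time = 53.
→ y_butter = 3 and y_oven time = 7.
croissants enters the basis when its profit ≥ yᵀa₃ = 3·4 + 7·3 = 33.

33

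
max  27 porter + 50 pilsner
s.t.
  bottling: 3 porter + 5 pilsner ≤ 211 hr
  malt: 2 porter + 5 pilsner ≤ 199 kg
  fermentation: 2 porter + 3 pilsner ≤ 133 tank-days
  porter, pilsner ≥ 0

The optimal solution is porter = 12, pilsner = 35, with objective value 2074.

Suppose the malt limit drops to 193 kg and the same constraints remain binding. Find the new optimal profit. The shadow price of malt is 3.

2056

Δb = -6, so new z* = 2074 + (3)·(-6) = 2074 − 18 = 2056.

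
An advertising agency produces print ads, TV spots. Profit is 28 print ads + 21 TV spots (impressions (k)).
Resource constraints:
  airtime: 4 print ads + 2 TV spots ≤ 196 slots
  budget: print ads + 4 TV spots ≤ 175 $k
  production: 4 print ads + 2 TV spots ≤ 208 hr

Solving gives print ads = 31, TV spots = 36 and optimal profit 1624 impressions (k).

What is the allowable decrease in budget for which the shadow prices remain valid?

Binding constraints: airtime, budget. The basis is B = [[4,2],[1,4]] with det 14.
Per unit decrease in budget, x* moves by d = (0.1429, -0.2857).
The basis stays optimal until TV spots reaches 0; allowable decrease = 126 $k.

126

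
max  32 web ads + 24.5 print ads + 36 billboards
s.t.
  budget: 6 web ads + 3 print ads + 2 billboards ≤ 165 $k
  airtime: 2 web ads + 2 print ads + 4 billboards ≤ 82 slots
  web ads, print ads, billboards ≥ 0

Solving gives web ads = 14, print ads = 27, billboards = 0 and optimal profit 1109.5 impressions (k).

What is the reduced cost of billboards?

-3

At the optimum: budget uses 165 of 165 (binding); airtime uses 82 of 82 (binding).
From A_Bᵀ y = c: 6·y_budget + 2·y_airtime = 32; 3·y_budget + 2·y_airtime = 24.5.
Solving: y_budget = 2.5, y_airtime = 8.5.
Reduced cost of billboards: c₃ − yᵀa₃ = 36 − (2.5·2 + 8.5·4) = 36 − 39 = -3.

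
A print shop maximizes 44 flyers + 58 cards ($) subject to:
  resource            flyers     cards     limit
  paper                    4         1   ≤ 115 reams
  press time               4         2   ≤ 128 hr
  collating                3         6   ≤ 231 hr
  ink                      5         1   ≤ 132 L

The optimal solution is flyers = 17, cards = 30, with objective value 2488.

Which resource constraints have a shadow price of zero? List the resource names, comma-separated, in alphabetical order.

ink, paper

paper: 98/115 (slack 17)
press time: 128/128 (binding)
collating: 231/231 (binding)
ink: 115/132 (slack 17)
By complementary slackness, a constraint with positive slack has shadow price 0 → ink, paper.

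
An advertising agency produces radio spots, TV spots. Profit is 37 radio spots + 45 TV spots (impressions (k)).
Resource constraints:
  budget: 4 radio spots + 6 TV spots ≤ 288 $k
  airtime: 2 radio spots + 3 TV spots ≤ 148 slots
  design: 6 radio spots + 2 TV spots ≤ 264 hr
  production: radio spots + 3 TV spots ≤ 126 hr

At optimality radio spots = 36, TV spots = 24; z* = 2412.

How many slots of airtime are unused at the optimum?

airtime used = 2·36 + 3·24 = 144; slack = 148 − 144 = 4.

4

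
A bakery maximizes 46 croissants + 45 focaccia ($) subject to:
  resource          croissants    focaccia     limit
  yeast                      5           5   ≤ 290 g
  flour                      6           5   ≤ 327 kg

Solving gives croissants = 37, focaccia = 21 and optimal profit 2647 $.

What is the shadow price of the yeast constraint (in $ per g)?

Check each constraint at x*: yeast 290/290 (tight); flour 327/327 (tight).
From A_Bᵀ y = c: 5·y_yeast + 6·y_flour = 46; 5·y_yeast + 5·y_flour = 45.
This yields shadow prices y_yeast = 8, y_flour = 1.
Shadow price of yeast = 8.

8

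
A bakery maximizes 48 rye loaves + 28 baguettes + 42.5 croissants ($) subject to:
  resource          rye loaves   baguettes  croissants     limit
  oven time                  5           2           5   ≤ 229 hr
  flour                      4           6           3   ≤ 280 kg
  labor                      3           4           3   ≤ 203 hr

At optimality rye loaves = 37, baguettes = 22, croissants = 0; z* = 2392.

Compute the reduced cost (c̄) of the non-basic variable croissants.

-3.5

At the optimum: oven time uses 229 of 229 (binding); flour uses 280 of 280 (binding); labor uses 199 of 203 (slack = 4).
By complementary slackness, y = 0 for the non-binding constraint.
The binding rows give the dual system: 5·y_oven time + 4·y_flour = 48 and 2·y_oven time + 6·y_flour = 28.
Solving: y_oven time = 8, y_flour = 2.
Reduced cost of croissants: c₃ − yᵀa₃ = 42.5 − (8·5 + 2·3) = 42.5 − 46 = -3.5.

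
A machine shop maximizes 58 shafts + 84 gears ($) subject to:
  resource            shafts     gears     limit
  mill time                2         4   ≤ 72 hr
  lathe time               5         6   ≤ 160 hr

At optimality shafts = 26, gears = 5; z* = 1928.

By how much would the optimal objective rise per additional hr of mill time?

Check each constraint at x*: mill time 72/72 (tight); lathe time 160/160 (tight).
Dual feasibility on the basic columns requires 2·y_mill time + 5·y_lathe time = 58, 4·y_mill time + 6·y_lathe time = 84.
Solving: y_mill time = 9, y_lathe time = 8.
Shadow price of mill time = 9.

9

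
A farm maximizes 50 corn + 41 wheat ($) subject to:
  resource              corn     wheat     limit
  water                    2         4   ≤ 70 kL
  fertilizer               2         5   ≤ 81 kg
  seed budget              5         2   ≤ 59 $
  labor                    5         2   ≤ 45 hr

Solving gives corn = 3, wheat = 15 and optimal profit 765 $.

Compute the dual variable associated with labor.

Binding: fertilizer and labor. Non-binding: water (4 unused), seed budget (14 unused).
By complementary slackness, y = 0 for the non-binding constraints.
From A_Bᵀ y = c: 2·y_fertilizer + 5·y_labor = 50; 5·y_fertilizer + 2·y_labor = 41.
→ y_fertilizer = 5 and y_labor = 8.
Shadow price of labor = 8.

8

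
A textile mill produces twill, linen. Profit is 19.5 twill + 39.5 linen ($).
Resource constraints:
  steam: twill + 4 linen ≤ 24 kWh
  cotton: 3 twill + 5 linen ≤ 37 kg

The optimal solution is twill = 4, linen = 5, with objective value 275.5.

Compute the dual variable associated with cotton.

5.5

Both steam and cotton are binding at x*.
Dual feasibility on the basic columns requires 1·y_steam + 3·y_cotton = 19.5, 4·y_steam + 5·y_cotton = 39.5.
Solving: y_steam = 3, y_cotton = 5.5.
Shadow price of cotton = 5.5.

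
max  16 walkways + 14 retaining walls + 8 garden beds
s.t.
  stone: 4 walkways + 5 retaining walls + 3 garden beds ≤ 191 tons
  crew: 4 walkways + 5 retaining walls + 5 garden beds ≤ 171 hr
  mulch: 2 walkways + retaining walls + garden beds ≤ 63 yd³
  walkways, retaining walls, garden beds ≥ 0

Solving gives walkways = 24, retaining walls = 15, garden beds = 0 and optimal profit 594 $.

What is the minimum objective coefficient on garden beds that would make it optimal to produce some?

14

Binding: crew and mulch. Non-binding: stone (20 unused).
Since stone is not tight, its dual is 0.
The binding rows give the dual system: 4·y_crew + 2·y_mulch = 16 and 5·y_crew + 1·y_mulch = 14.
Solving: y_crew = 2, y_mulch = 4.
garden beds enters the basis when its profit ≥ yᵀa₃ = 2·5 + 4·1 = 14.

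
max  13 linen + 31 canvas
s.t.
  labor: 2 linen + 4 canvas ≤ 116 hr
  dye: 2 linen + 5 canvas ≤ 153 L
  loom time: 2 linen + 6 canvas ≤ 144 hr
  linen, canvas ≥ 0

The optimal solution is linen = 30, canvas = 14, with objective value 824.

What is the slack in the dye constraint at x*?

23

dye used = 2·30 + 5·14 = 130; slack = 153 − 130 = 23.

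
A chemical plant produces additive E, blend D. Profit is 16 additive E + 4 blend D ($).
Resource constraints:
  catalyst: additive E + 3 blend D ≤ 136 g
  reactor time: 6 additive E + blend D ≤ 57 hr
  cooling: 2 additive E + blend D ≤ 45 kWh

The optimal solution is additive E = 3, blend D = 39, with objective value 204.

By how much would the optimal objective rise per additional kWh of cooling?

2

At the optimum: catalyst uses 120 of 136 (slack = 16); reactor time uses 57 of 57 (binding); cooling uses 45 of 45 (binding).
By complementary slackness, y = 0 for the non-binding constraint.
From A_Bᵀ y = c: 6·y_reactor time + 2·y_cooling = 16; 1·y_reactor time + 1·y_cooling = 4.
This yields shadow prices y_reactor time = 2, y_cooling = 2.
Shadow price of cooling = 2.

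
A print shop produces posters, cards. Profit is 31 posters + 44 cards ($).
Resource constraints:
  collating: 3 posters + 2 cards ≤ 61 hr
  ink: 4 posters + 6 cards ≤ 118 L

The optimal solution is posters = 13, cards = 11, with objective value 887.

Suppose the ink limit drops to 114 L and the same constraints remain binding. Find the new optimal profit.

At the optimum: collating uses 61 of 61 (binding); ink uses 118 of 118 (binding).
From A_Bᵀ y = c: 3·y_collating + 4·y_ink = 31; 2·y_collating + 6·y_ink = 44.
Solving: y_collating = 1, y_ink = 7.
Δz = y_ink·Δb = 7 × (-4) = -28, so new z* = 887 − 28 = 859.

859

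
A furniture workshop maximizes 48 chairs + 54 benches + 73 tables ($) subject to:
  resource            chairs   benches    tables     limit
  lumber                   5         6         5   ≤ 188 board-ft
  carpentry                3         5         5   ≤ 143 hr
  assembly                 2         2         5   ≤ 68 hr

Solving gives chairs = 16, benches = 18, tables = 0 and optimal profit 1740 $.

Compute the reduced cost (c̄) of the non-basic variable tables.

-2

Check each constraint at x*: lumber 188/188 (tight); carpentry 138/143 (slack 5); assembly 68/68 (tight).
Slack constraints have shadow price 0 (complementary slackness).
From A_Bᵀ y = c: 5·y_lumber + 2·y_assembly = 48; 6·y_lumber + 2·y_assembly = 54.
Solving: y_lumber = 6, y_assembly = 9.
Reduced cost of tables: c₃ − yᵀa₃ = 73 − (6·5 + 9·5) = 73 − 75 = -2.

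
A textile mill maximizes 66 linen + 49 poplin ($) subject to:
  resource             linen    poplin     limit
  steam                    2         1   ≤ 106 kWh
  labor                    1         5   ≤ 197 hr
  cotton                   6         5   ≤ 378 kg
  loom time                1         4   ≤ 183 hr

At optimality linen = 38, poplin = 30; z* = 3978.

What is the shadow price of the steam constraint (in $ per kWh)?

Binding: steam and cotton. Non-binding: labor (9 unused), loom time (25 unused).
Slack constraints have shadow price 0 (complementary slackness).
The binding rows give the dual system: 2·y_steam + 6·y_cotton = 66 and 1·y_steam + 5·y_cotton = 49.
→ y_steam = 9 and y_cotton = 8.
Shadow price of steam = 9.

9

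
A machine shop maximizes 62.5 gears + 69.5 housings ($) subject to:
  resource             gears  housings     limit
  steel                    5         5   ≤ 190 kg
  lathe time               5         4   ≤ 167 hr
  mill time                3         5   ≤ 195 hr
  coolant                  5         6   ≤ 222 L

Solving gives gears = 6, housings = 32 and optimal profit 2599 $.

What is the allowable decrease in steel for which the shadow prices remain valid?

5

Binding constraints: steel, coolant. The basis is B = [[5,5],[5,6]] with det 5.
Per unit decrease in steel, x* moves by d = (-1.2, 1).
The basis stays optimal until gears reaches 0; allowable decrease = 5 kg.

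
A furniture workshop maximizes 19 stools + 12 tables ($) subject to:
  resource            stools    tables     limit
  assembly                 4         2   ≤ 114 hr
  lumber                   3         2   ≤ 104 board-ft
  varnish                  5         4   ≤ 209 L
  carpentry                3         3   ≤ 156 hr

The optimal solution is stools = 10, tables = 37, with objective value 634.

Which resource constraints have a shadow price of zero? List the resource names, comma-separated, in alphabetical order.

carpentry, varnish

assembly: 114/114 (binding)
lumber: 104/104 (binding)
varnish: 198/209 (slack 11)
carpentry: 141/156 (slack 15)
By complementary slackness, a constraint with positive slack has shadow price 0 → carpentry, varnish.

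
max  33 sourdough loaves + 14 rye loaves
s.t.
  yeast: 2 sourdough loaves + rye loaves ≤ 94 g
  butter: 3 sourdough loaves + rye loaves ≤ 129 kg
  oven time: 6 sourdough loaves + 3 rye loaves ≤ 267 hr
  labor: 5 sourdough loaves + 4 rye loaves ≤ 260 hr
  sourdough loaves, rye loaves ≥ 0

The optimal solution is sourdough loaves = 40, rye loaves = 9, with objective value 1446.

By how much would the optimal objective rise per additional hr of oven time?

Binding: butter and oven time. Non-binding: yeast (5 unused), labor (24 unused).
By complementary slackness, y = 0 for the non-binding constraints.
Dual feasibility on the basic columns requires 3·y_butter + 6·y_oven time = 33, 1·y_butter + 3·y_oven time = 14.
→ y_butter = 5 and y_oven time = 3.
Shadow price of oven time = 3.

3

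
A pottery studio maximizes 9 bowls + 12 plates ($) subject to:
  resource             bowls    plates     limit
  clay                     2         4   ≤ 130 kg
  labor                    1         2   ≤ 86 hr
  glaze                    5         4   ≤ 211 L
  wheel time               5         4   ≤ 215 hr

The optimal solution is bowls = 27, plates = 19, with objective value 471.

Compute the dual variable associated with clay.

2

Binding: clay and glaze. Non-binding: labor (21 unused), wheel time (4 unused).
Slack constraints have shadow price 0 (complementary slackness).
Dual feasibility on the basic columns requires 2·y_clay + 5·y_glaze = 9, 4·y_clay + 4·y_glaze = 12.
Solving: y_clay = 2, y_glaze = 1.
Shadow price of clay = 2.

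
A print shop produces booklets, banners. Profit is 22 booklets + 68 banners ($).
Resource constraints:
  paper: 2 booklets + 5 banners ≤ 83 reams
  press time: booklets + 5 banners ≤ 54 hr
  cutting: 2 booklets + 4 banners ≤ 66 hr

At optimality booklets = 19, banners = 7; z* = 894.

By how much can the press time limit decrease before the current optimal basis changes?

Binding constraints: press time, cutting. The basis is B = [[1,5],[2,4]] with det -6.
Per unit decrease in press time, x* moves by d = (0.6667, -0.3333).
The basis stays optimal until banners reaches 0; allowable decrease = 21 hr.

21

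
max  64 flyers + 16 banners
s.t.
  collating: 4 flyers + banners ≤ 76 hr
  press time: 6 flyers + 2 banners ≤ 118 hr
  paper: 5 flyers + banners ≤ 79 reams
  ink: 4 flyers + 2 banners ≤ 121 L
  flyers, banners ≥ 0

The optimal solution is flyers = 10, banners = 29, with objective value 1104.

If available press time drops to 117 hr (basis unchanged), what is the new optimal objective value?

1100

At the optimum: collating uses 69 of 76 (slack = 7); press time uses 118 of 118 (binding); paper uses 79 of 79 (binding); ink uses 98 of 121 (slack = 23).
By complementary slackness, y = 0 for the non-binding constraints.
The binding rows give the dual system: 6·y_press time + 5·y_paper = 64 and 2·y_press time + 1·y_paper = 16.
Solving: y_press time = 4, y_paper = 8.
Δz = y_press time·Δb = 4 × (-1) = -4, so new z* = 1104 − 4 = 1100.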